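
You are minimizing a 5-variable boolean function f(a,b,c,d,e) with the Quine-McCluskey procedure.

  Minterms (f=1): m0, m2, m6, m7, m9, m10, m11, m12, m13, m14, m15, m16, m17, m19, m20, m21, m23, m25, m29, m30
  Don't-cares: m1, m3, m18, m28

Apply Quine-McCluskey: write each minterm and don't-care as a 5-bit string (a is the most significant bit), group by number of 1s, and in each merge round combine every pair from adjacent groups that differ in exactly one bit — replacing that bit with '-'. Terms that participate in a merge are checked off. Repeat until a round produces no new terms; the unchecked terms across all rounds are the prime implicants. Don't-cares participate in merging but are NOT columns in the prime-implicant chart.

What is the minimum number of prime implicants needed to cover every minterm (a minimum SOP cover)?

Round 0: 00000✓ 00001✓ 00010✓ 00011✓ 00110✓ 00111✓ 01001✓ 01010✓ 01011✓ 01100✓ 01101✓ 01110✓ 01111✓ 10000✓ 10001✓ 10010✓ 10011✓ 10100✓ 10101✓ 10111✓ 11001✓ 11100✓ 11101✓ 11110✓
Round 1: -0000✓ -0001✓ -0010✓ -0011✓ -0111✓ -1001✓ -1100✓ -1101✓ -1110✓ 0-001✓ 0-010✓ 0-011✓ 0-110✓ 0-111✓ 00-10✓ 00-11✓ 000-0✓ 000-1✓ 0000-✓ 0001-✓ 0011-✓ 01-01✓ 01-10✓ 01-11✓ 010-1✓ 0101-✓ 011-0✓ 011-1✓ 0110-✓ 0111-✓ 1-001✓ 1-100✓ 1-101✓ 10-00✓ 10-01✓ 10-11✓ 100-0✓ 100-1✓ 1000-✓ 1001-✓ 101-1✓ 1010-✓ 11-01✓ 111-0✓ 1110-✓
Round 2: --001 -0-11 -00-0✓ -00-1✓ -000-✓ -001-✓ -1-01 -11-0 -110- 0--10✓ 0--11✓ 0-0-1 0-01-✓ 0-11-✓ 00-1-✓ 000--✓ 01--1 01-1-✓ 011-- 1--01 1-10- 10--1 10-0- 100--✓
Round 3: -00-- 0--1-
PIs = {--001, -0-11, -00--, -1-01, -11-0, -110-, 0--1-, 0-0-1, 01--1, 011--, 1--01, 1-10-, 10--1, 10-0-}
Coverage chart:
  m0: -00-- ←essential
  m2: -00--,0--1-
  m6: 0--1- ←essential
  m7: -0-11,0--1-
  m9: --001,-1-01,0-0-1,01--1
  m10: 0--1- ←essential
  m11: 0--1-,0-0-1,01--1
  m12: -11-0,-110-,011--
  m13: -1-01,-110-,01--1,011--
  m14: -11-0,0--1-,011--
  m15: 0--1-,01--1,011--
  m16: -00--,10-0-
  m17: --001,-00--,1--01,10--1,10-0-
  m19: -0-11,-00--,10--1
  m20: 1-10-,10-0-
  m21: 1--01,1-10-,10--1,10-0-
  m23: -0-11,10--1
  m25: --001,-1-01,1--01
  m29: -1-01,-110-,1--01,1-10-
  m30: -11-0 ←essential
Essential: -00--, -11-0, 0--1-
Petrick residual → -0-11, -1-01, 1-10-
Min cover (6 terms): b'de + b'c' + bd'e + bce' + a'd + acd'

6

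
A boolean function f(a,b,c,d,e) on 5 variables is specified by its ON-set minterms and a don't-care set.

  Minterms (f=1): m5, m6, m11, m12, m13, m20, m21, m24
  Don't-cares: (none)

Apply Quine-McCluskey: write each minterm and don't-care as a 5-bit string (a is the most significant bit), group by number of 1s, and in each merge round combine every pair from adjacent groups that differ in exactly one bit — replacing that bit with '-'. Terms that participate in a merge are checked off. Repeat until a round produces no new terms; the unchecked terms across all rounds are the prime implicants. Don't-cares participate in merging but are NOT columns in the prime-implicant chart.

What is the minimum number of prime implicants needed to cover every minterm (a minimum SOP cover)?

6

[col 0] 00101*, 00110, 01011, 01100*, 01101*, 10100*, 10101*, 11000
[col 1] -0101, 0-101, 0110-, 1010-
Prime implicants: -0101, 0-101, 00110, 01011, 0110-, 1010-, 11000
PI chart (minterm → PIs covering it):
  5 | -0101,0-101
  6 | 00110  (sole → essential)
  11 | 01011  (sole → essential)
  12 | 0110-  (sole → essential)
  13 | 0-101,0110-
  20 | 1010-  (sole → essential)
  21 | -0101,1010-
  24 | 11000  (sole → essential)
Essential prime implicants: 00110, 01011, 0110-, 1010-, 11000
Petrick residual → -0101
Minimum SOP uses 6 PIs: b'cd'e + a'b'cde' + a'bc'de + a'bcd' + ab'cd' + abc'd'e'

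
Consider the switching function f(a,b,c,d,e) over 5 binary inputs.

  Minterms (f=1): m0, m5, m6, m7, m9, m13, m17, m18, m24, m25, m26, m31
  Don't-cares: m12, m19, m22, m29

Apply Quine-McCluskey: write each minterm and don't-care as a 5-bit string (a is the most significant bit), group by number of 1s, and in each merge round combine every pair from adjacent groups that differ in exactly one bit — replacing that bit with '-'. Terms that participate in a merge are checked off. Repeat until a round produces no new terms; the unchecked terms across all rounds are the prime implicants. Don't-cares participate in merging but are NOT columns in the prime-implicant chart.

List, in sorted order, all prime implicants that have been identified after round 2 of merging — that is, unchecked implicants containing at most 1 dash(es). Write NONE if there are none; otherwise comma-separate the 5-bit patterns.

Round 0: 00000 00101✓ 00110✓ 00111✓ 01001✓ 01100✓ 01101✓ 10001✓ 10010✓ 10011✓ 10110✓ 11000✓ 11001✓ 11010✓ 11101✓ 11111✓
Round 1: -0110 -1001✓ -1101✓ 0-101 001-1 0011- 01-01✓ 0110- 1-001 1-010 10-10 100-1 1001- 11-01✓ 110-0 1100- 111-1
Round 2: -1-01
PIs = {-0110, -1-01, 0-101, 00000, 001-1, 0011-, 0110-, 1-001, 1-010, 10-10, 100-1, 1001-, 110-0, 1100-, 111-1}

-0110, 0-101, 00000, 001-1, 0011-, 0110-, 1-001, 1-010, 10-10, 100-1, 1001-, 110-0, 1100-, 111-1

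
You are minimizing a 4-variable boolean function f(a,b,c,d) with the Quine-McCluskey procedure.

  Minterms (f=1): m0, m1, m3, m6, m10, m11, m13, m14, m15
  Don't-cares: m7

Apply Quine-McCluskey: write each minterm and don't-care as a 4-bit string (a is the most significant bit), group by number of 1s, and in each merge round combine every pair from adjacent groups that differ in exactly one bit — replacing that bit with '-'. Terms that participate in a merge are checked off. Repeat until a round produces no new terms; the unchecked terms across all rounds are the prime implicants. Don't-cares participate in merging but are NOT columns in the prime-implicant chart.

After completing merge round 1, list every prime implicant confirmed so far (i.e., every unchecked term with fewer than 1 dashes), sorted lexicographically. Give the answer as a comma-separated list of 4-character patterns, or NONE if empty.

size-2^0 implicants → 0000(✓)  0001(✓)  0011(✓)  0110(✓)  0111(✓)  1010(✓)  1011(✓)  1101(✓)  1110(✓)  1111(✓)
size-2^1 implicants → -011(✓)  -110(✓)  -111(✓)  0-11(✓)  00-1  000-  011-(✓)  1-10(✓)  1-11(✓)  101-(✓)  11-1  111-(✓)
size-2^2 implicants → --11  -11-  1-1-
Unchecked terms (primes): --11, -11-, 00-1, 000-, 1-1-, 11-1

NONE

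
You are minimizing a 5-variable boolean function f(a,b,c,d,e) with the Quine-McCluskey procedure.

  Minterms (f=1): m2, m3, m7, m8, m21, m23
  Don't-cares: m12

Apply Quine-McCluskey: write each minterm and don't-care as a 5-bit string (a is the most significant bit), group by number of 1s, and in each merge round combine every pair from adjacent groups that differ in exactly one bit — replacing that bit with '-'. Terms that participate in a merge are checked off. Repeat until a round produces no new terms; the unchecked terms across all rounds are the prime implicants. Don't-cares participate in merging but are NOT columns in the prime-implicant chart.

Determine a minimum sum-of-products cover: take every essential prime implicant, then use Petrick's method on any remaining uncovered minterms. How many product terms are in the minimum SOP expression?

4

[col 0] 00010*, 00011*, 00111*, 01000*, 01100*, 10101*, 10111*
[col 1] -0111, 00-11, 0001-, 01-00, 101-1
Prime implicants: -0111, 00-11, 0001-, 01-00, 101-1
PI chart (minterm → PIs covering it):
  2 | 0001-  (sole → essential)
  3 | 00-11,0001-
  7 | -0111,00-11
  8 | 01-00  (sole → essential)
  21 | 101-1  (sole → essential)
  23 | -0111,101-1
Essential prime implicants: 0001-, 01-00, 101-1
Petrick residual → -0111
Minimum SOP uses 4 PIs: b'cde + a'b'c'd + a'bd'e' + ab'ce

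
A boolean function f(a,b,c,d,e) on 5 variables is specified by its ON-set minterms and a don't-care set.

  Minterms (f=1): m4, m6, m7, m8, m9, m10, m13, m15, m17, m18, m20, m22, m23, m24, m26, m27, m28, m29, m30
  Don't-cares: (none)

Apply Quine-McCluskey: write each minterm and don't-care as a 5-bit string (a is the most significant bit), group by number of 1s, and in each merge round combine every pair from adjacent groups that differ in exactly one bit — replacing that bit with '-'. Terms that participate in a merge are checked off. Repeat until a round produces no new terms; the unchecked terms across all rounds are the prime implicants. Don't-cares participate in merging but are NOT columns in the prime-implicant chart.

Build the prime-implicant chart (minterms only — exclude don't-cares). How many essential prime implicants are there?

6

Round 0: 00100✓ 00110✓ 00111✓ 01000✓ 01001✓ 01010✓ 01101✓ 01111✓ 10001 10010✓ 10100✓ 10110✓ 10111✓ 11000✓ 11010✓ 11011✓ 11100✓ 11101✓ 11110✓
Round 1: -0100✓ -0110✓ -0111✓ -1000✓ -1010✓ -1101 0-111 001-0✓ 0011-✓ 01-01 010-0✓ 0100- 011-1 1-010✓ 1-100✓ 1-110✓ 10-10✓ 101-0✓ 1011-✓ 11-00✓ 11-10✓ 110-0✓ 1101- 111-0✓ 1110-
Round 2: -01-0 -011- -10-0 1--10 1-1-0 11--0
PIs = {-01-0, -011-, -10-0, -1101, 0-111, 01-01, 0100-, 011-1, 1--10, 1-1-0, 10001, 11--0, 1101-, 1110-}
Coverage chart:
  m4: -01-0 ←essential
  m6: -01-0,-011-
  m7: -011-,0-111
  m8: -10-0,0100-
  m9: 01-01,0100-
  m10: -10-0 ←essential
  m13: -1101,01-01,011-1
  m15: 0-111,011-1
  m17: 10001 ←essential
  m18: 1--10 ←essential
  m20: -01-0,1-1-0
  m22: -01-0,-011-,1--10,1-1-0
  m23: -011- ←essential
  m24: -10-0,11--0
  m26: -10-0,1--10,11--0,1101-
  m27: 1101- ←essential
  m28: 1-1-0,11--0,1110-
  m29: -1101,1110-
  m30: 1--10,1-1-0,11--0
Essential: -01-0, -011-, -10-0, 1--10, 10001, 1101-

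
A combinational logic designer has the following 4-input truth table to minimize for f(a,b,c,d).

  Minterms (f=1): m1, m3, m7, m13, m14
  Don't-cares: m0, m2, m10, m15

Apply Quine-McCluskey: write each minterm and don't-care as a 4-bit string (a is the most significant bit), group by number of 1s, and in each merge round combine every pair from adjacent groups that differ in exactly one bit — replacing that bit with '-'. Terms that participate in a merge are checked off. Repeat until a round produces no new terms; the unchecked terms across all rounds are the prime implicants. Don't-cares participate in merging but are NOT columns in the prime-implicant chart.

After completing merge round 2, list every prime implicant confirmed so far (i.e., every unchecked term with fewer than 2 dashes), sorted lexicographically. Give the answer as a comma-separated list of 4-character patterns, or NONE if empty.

size-2^0 implicants → 0000(✓)  0001(✓)  0010(✓)  0011(✓)  0111(✓)  1010(✓)  1101(✓)  1110(✓)  1111(✓)
size-2^1 implicants → -010  -111  0-11  00-0(✓)  00-1(✓)  000-(✓)  001-(✓)  1-10  11-1  111-
size-2^2 implicants → 00--
Unchecked terms (primes): -010, -111, 0-11, 00--, 1-10, 11-1, 111-

-010, -111, 0-11, 1-10, 11-1, 111-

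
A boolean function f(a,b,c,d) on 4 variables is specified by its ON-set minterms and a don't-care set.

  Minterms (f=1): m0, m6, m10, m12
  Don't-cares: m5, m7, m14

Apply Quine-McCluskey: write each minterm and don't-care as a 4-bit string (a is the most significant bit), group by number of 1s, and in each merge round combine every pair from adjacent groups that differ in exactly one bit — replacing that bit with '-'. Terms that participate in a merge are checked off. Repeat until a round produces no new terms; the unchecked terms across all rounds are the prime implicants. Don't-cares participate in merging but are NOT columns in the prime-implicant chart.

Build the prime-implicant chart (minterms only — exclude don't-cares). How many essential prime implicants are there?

3

size-2^0 implicants → 0000  0101(✓)  0110(✓)  0111(✓)  1010(✓)  1100(✓)  1110(✓)
size-2^1 implicants → -110  01-1  011-  1-10  11-0
Unchecked terms (primes): -110, 0000, 01-1, 011-, 1-10, 11-0
Minterm coverage:
  m0 ⊆ 0000 [E]
  m6 ⊆ -110,011-
  m10 ⊆ 1-10 [E]
  m12 ⊆ 11-0 [E]
E = {0000, 1-10, 11-0}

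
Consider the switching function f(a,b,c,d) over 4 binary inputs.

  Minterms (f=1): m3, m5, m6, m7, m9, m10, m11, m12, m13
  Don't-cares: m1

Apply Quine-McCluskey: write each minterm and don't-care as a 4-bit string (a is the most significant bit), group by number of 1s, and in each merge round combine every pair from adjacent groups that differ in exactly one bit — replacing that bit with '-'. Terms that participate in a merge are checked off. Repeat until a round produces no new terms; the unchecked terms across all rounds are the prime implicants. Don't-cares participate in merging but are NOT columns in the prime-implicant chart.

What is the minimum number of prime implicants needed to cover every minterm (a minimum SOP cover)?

Round 0: 0001✓ 0011✓ 0101✓ 0110✓ 0111✓ 1001✓ 1010✓ 1011✓ 1100✓ 1101✓
Round 1: -001✓ -011✓ -101✓ 0-01✓ 0-11✓ 00-1✓ 01-1✓ 011- 1-01✓ 10-1✓ 101- 110-
Round 2: --01 -0-1 0--1
PIs = {--01, -0-1, 0--1, 011-, 101-, 110-}
Coverage chart:
  m3: -0-1,0--1
  m5: --01,0--1
  m6: 011- ←essential
  m7: 0--1,011-
  m9: --01,-0-1
  m10: 101- ←essential
  m11: -0-1,101-
  m12: 110- ←essential
  m13: --01,110-
Essential: 011-, 101-, 110-
Petrick residual → --01, -0-1
Min cover (5 terms): c'd + b'd + a'bc + ab'c + abc'

5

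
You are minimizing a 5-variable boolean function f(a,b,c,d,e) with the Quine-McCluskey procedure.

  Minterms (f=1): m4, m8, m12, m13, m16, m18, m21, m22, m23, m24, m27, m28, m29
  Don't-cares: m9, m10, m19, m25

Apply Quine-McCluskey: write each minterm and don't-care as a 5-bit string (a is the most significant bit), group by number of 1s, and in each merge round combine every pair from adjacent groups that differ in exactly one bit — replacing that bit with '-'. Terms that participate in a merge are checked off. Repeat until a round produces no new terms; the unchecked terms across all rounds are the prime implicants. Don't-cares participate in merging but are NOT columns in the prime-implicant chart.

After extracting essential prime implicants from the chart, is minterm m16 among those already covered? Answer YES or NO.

Round 0: 00100✓ 01000✓ 01001✓ 01010✓ 01100✓ 01101✓ 10000✓ 10010✓ 10011✓ 10101✓ 10110✓ 10111✓ 11000✓ 11001✓ 11011✓ 11100✓ 11101✓
Round 1: -1000✓ -1001✓ -1100✓ -1101✓ 0-100 01-00✓ 01-01✓ 010-0 0100-✓ 0110-✓ 1-000 1-011 1-101 10-10✓ 10-11✓ 100-0 1001-✓ 101-1 1011-✓ 11-00✓ 11-01✓ 110-1 1100-✓ 1110-✓
Round 2: -1-00✓ -1-01✓ -100-✓ -110-✓ 01-0-✓ 10-1- 11-0-✓
Round 3: -1-0-
PIs = {-1-0-, 0-100, 010-0, 1-000, 1-011, 1-101, 10-1-, 100-0, 101-1, 110-1}
Coverage chart:
  m4: 0-100 ←essential
  m8: -1-0-,010-0
  m12: -1-0-,0-100
  m13: -1-0- ←essential
  m16: 1-000,100-0
  m18: 10-1-,100-0
  m21: 1-101,101-1
  m22: 10-1- ←essential
  m23: 10-1-,101-1
  m24: -1-0-,1-000
  m27: 1-011,110-1
  m28: -1-0- ←essential
  m29: -1-0-,1-101
Essential: -1-0-, 0-100, 10-1-

NO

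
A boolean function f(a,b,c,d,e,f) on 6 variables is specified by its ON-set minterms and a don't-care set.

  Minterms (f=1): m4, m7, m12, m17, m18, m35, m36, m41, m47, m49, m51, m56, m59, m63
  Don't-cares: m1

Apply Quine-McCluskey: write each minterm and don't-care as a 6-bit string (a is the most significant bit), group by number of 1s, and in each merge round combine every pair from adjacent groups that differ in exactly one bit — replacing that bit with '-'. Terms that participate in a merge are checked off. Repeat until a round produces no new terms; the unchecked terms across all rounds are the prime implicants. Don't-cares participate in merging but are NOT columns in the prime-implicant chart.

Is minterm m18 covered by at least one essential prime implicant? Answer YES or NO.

YES

[col 0] 000001*, 000100*, 000111, 001100*, 010001*, 010010, 100011*, 100100*, 101001, 101111*, 110001*, 110011*, 111000, 111011*, 111111*
[col 1] -00100, -10001, 0-0001, 00-100, 1-0011, 1-1111, 11-011, 1100-1, 111-11
Prime implicants: -00100, -10001, 0-0001, 00-100, 000111, 010010, 1-0011, 1-1111, 101001, 11-011, 1100-1, 111-11, 111000
PI chart (minterm → PIs covering it):
  4 | -00100,00-100
  7 | 000111  (sole → essential)
  12 | 00-100  (sole → essential)
  17 | -10001,0-0001
  18 | 010010  (sole → essential)
  35 | 1-0011  (sole → essential)
  36 | -00100  (sole → essential)
  41 | 101001  (sole → essential)
  47 | 1-1111  (sole → essential)
  49 | -10001,1100-1
  51 | 1-0011,11-011,1100-1
  56 | 111000  (sole → essential)
  59 | 11-011,111-11
  63 | 1-1111,111-11
Essential prime implicants: -00100, 00-100, 000111, 010010, 1-0011, 1-1111, 101001, 111000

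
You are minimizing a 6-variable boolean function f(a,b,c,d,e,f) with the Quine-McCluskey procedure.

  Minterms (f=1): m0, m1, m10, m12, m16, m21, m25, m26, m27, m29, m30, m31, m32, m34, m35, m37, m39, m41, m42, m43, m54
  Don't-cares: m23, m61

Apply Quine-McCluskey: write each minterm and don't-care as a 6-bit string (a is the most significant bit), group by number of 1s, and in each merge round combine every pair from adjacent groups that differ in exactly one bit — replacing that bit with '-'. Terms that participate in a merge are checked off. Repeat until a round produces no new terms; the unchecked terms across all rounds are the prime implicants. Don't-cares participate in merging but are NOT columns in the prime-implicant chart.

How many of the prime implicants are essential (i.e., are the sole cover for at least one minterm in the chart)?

[col 0] 000000*, 000001*, 001010*, 001100, 010000*, 010101*, 010111*, 011001*, 011010*, 011011*, 011101*, 011110*, 011111*, 100000*, 100010*, 100011*, 100101*, 100111*, 101001*, 101010*, 101011*, 110110, 111101*
[col 1] -00000, -01010, -11101, 0-0000, 0-1010, 00000-, 01-101*, 01-111*, 0101-1*, 011-01*, 011-10*, 011-11*, 0110-1*, 01101-*, 0111-1*, 01111-*, 10-010*, 10-011*, 100-11, 1000-0, 10001-*, 1001-1, 1010-1, 10101-*
[col 2] 01-1-1, 011--1, 011-1-, 10-01-
Prime implicants: -00000, -01010, -11101, 0-0000, 0-1010, 00000-, 001100, 01-1-1, 011--1, 011-1-, 10-01-, 100-11, 1000-0, 1001-1, 1010-1, 110110
PI chart (minterm → PIs covering it):
  0 | -00000,0-0000,00000-
  1 | 00000-  (sole → essential)
  10 | -01010,0-1010
  12 | 001100  (sole → essential)
  16 | 0-0000  (sole → essential)
  21 | 01-1-1  (sole → essential)
  25 | 011--1  (sole → essential)
  26 | 0-1010,011-1-
  27 | 011--1,011-1-
  29 | -11101,01-1-1,011--1
  30 | 011-1-  (sole → essential)
  31 | 01-1-1,011--1,011-1-
  32 | -00000,1000-0
  34 | 10-01-,1000-0
  35 | 10-01-,100-11
  37 | 1001-1  (sole → essential)
  39 | 100-11,1001-1
  41 | 1010-1  (sole → essential)
  42 | -01010,10-01-
  43 | 10-01-,1010-1
  54 | 110110  (sole → essential)
Essential prime implicants: 0-0000, 00000-, 001100, 01-1-1, 011--1, 011-1-, 1001-1, 1010-1, 110110

9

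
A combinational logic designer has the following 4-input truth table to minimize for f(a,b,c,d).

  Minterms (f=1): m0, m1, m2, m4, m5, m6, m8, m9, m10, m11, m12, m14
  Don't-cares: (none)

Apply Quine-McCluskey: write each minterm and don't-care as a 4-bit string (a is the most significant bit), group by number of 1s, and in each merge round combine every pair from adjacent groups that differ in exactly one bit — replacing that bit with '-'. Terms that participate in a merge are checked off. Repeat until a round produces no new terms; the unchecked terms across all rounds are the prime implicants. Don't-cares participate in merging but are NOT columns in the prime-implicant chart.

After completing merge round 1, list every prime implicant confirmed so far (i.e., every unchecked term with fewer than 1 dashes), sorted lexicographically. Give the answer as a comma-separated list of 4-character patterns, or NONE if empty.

size-2^0 implicants → 0000(✓)  0001(✓)  0010(✓)  0100(✓)  0101(✓)  0110(✓)  1000(✓)  1001(✓)  1010(✓)  1011(✓)  1100(✓)  1110(✓)
size-2^1 implicants → -000(✓)  -001(✓)  -010(✓)  -100(✓)  -110(✓)  0-00(✓)  0-01(✓)  0-10(✓)  00-0(✓)  000-(✓)  01-0(✓)  010-(✓)  1-00(✓)  1-10(✓)  10-0(✓)  10-1(✓)  100-(✓)  101-(✓)  11-0(✓)
size-2^2 implicants → --00(✓)  --10(✓)  -0-0(✓)  -00-  -1-0(✓)  0--0(✓)  0-0-  1--0(✓)  10--
size-2^3 implicants → ---0
Unchecked terms (primes): ---0, -00-, 0-0-, 10--

NONE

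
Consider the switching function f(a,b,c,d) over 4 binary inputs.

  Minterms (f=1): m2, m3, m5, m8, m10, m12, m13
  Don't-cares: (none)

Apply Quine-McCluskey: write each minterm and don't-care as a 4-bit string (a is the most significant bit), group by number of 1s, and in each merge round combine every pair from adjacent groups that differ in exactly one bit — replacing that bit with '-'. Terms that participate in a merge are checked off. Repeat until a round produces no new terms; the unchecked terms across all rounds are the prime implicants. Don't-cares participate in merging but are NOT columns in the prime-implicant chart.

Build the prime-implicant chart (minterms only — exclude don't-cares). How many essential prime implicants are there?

2

Round 0: 0010✓ 0011✓ 0101✓ 1000✓ 1010✓ 1100✓ 1101✓
Round 1: -010 -101 001- 1-00 10-0 110-
PIs = {-010, -101, 001-, 1-00, 10-0, 110-}
Coverage chart:
  m2: -010,001-
  m3: 001- ←essential
  m5: -101 ←essential
  m8: 1-00,10-0
  m10: -010,10-0
  m12: 1-00,110-
  m13: -101,110-
Essential: -101, 001-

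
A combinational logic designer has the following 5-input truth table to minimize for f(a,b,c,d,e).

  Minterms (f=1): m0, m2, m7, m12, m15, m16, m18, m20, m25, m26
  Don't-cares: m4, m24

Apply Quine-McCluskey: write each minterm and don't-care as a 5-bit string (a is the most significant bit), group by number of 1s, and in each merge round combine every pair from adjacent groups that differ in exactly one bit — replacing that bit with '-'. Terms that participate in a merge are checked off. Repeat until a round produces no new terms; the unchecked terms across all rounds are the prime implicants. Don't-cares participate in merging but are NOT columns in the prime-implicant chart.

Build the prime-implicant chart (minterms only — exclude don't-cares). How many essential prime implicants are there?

6

Round 0: 00000✓ 00010✓ 00100✓ 00111✓ 01100✓ 01111✓ 10000✓ 10010✓ 10100✓ 11000✓ 11001✓ 11010✓
Round 1: -0000✓ -0010✓ -0100✓ 0-100 0-111 00-00✓ 000-0✓ 1-000✓ 1-010✓ 10-00✓ 100-0✓ 110-0✓ 1100-
Round 2: -0-00 -00-0 1-0-0
PIs = {-0-00, -00-0, 0-100, 0-111, 1-0-0, 1100-}
Coverage chart:
  m0: -0-00,-00-0
  m2: -00-0 ←essential
  m7: 0-111 ←essential
  m12: 0-100 ←essential
  m15: 0-111 ←essential
  m16: -0-00,-00-0,1-0-0
  m18: -00-0,1-0-0
  m20: -0-00 ←essential
  m25: 1100- ←essential
  m26: 1-0-0 ←essential
Essential: -0-00, -00-0, 0-100, 0-111, 1-0-0, 1100-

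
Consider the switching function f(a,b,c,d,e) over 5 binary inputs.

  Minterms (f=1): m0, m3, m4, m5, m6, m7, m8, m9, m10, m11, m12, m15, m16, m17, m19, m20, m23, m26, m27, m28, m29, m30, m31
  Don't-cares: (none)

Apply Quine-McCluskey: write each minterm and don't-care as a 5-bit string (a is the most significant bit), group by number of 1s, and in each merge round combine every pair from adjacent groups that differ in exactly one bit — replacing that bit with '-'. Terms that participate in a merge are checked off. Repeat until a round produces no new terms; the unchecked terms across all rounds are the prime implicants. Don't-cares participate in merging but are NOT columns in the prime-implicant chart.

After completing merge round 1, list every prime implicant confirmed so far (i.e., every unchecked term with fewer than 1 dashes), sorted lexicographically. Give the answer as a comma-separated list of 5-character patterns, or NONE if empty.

Round 0: 00000✓ 00011✓ 00100✓ 00101✓ 00110✓ 00111✓ 01000✓ 01001✓ 01010✓ 01011✓ 01100✓ 01111✓ 10000✓ 10001✓ 10011✓ 10100✓ 10111✓ 11010✓ 11011✓ 11100✓ 11101✓ 11110✓ 11111✓
Round 1: -0000✓ -0011✓ -0100✓ -0111✓ -1010✓ -1011✓ -1100✓ -1111✓ 0-000✓ 0-011✓ 0-100✓ 0-111✓ 00-00✓ 00-11✓ 001-0✓ 001-1✓ 0010-✓ 0011-✓ 01-00✓ 01-11✓ 010-0✓ 010-1✓ 0100-✓ 0101-✓ 1-011✓ 1-100✓ 1-111✓ 10-00✓ 10-11✓ 100-1 1000- 11-10✓ 11-11✓ 1101-✓ 111-0✓ 111-1✓ 1110-✓ 1111-✓
Round 2: --011✓ --100 --111✓ -0-00 -0-11✓ -1-11✓ -101- 0--00 0--11✓ 001-- 010-- 1--11✓ 11-1- 111--
Round 3: ---11
PIs = {---11, --100, -0-00, -101-, 0--00, 001--, 010--, 100-1, 1000-, 11-1-, 111--}

NONE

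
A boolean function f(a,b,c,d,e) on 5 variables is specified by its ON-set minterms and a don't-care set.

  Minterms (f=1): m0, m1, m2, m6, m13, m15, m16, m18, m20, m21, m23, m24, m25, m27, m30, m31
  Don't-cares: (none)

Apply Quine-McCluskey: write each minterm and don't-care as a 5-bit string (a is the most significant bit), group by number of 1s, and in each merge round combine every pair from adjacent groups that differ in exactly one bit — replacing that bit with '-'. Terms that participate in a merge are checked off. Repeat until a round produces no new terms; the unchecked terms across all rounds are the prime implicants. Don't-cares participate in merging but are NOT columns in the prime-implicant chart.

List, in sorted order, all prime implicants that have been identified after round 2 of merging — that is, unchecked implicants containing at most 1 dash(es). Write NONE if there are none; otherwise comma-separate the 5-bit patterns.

[col 0] 00000*, 00001*, 00010*, 00110*, 01101*, 01111*, 10000*, 10010*, 10100*, 10101*, 10111*, 11000*, 11001*, 11011*, 11110*, 11111*
[col 1] -0000*, -0010*, -1111, 00-10, 000-0*, 0000-, 011-1, 1-000, 1-111, 10-00, 100-0*, 101-1, 1010-, 11-11, 110-1, 1100-, 1111-
[col 2] -00-0
Prime implicants: -00-0, -1111, 00-10, 0000-, 011-1, 1-000, 1-111, 10-00, 101-1, 1010-, 11-11, 110-1, 1100-, 1111-

-1111, 00-10, 0000-, 011-1, 1-000, 1-111, 10-00, 101-1, 1010-, 11-11, 110-1, 1100-, 1111-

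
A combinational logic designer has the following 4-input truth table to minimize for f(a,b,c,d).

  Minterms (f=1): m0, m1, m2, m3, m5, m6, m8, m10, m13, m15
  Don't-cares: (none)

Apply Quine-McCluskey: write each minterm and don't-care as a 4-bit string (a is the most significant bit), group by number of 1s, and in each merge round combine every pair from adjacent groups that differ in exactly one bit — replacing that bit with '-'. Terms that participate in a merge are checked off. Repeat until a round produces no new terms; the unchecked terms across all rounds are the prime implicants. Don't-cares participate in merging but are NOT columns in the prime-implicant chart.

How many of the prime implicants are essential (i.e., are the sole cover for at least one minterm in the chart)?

[col 0] 0000*, 0001*, 0010*, 0011*, 0101*, 0110*, 1000*, 1010*, 1101*, 1111*
[col 1] -000*, -010*, -101, 0-01, 0-10, 00-0*, 00-1*, 000-*, 001-*, 10-0*, 11-1
[col 2] -0-0, 00--
Prime implicants: -0-0, -101, 0-01, 0-10, 00--, 11-1
PI chart (minterm → PIs covering it):
  0 | -0-0,00--
  1 | 0-01,00--
  2 | -0-0,0-10,00--
  3 | 00--  (sole → essential)
  5 | -101,0-01
  6 | 0-10  (sole → essential)
  8 | -0-0  (sole → essential)
  10 | -0-0  (sole → essential)
  13 | -101,11-1
  15 | 11-1  (sole → essential)
Essential prime implicants: -0-0, 0-10, 00--, 11-1

4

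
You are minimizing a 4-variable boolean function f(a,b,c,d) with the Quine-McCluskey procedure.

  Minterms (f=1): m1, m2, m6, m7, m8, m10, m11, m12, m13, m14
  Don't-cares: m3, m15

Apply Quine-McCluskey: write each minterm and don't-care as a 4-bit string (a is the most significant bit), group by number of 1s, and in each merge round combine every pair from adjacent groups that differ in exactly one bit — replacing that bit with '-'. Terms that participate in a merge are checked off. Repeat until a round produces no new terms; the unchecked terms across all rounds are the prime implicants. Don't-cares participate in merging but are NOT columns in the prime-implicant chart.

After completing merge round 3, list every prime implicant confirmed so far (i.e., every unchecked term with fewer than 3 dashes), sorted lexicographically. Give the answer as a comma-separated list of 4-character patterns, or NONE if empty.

[col 0] 0001*, 0010*, 0011*, 0110*, 0111*, 1000*, 1010*, 1011*, 1100*, 1101*, 1110*, 1111*
[col 1] -010*, -011*, -110*, -111*, 0-10*, 0-11*, 00-1, 001-*, 011-*, 1-00*, 1-10*, 1-11*, 10-0*, 101-*, 11-0*, 11-1*, 110-*, 111-*
[col 2] --10*, --11*, -01-*, -11-*, 0-1-*, 1--0, 1-1-*, 11--
[col 3] --1-
Prime implicants: --1-, 00-1, 1--0, 11--

00-1, 1--0, 11--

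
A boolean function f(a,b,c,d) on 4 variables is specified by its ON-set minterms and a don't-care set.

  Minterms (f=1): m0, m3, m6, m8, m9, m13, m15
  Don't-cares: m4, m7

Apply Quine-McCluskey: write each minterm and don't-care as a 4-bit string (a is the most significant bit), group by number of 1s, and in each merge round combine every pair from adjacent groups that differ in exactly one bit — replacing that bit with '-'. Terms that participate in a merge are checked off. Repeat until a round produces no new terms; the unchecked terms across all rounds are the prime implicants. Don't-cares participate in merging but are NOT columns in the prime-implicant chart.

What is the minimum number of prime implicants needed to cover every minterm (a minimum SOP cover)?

size-2^0 implicants → 0000(✓)  0011(✓)  0100(✓)  0110(✓)  0111(✓)  1000(✓)  1001(✓)  1101(✓)  1111(✓)
size-2^1 implicants → -000  -111  0-00  0-11  01-0  011-  1-01  100-  11-1
Unchecked terms (primes): -000, -111, 0-00, 0-11, 01-0, 011-, 1-01, 100-, 11-1
Minterm coverage:
  m0 ⊆ -000,0-00
  m3 ⊆ 0-11 [E]
  m6 ⊆ 01-0,011-
  m8 ⊆ -000,100-
  m9 ⊆ 1-01,100-
  m13 ⊆ 1-01,11-1
  m15 ⊆ -111,11-1
E = {0-11}
Petrick residual → -000, -111, 01-0, 1-01
Cover = b'c'd' + bcd + a'cd + a'bd' + ac'd  |cover|=5

5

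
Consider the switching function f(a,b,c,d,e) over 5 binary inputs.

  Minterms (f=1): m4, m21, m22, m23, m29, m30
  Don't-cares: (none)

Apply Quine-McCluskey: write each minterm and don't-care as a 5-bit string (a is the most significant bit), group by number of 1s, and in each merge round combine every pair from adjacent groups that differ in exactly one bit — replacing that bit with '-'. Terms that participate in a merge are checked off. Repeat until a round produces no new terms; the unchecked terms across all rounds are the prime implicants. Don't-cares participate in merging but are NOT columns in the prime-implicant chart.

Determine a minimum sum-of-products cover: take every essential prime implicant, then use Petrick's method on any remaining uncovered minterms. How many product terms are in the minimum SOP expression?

4

[col 0] 00100, 10101*, 10110*, 10111*, 11101*, 11110*
[col 1] 1-101, 1-110, 101-1, 1011-
Prime implicants: 00100, 1-101, 1-110, 101-1, 1011-
PI chart (minterm → PIs covering it):
  4 | 00100  (sole → essential)
  21 | 1-101,101-1
  22 | 1-110,1011-
  23 | 101-1,1011-
  29 | 1-101  (sole → essential)
  30 | 1-110  (sole → essential)
Essential prime implicants: 00100, 1-101, 1-110
Petrick residual → 101-1
Minimum SOP uses 4 PIs: a'b'cd'e' + acd'e + acde' + ab'ce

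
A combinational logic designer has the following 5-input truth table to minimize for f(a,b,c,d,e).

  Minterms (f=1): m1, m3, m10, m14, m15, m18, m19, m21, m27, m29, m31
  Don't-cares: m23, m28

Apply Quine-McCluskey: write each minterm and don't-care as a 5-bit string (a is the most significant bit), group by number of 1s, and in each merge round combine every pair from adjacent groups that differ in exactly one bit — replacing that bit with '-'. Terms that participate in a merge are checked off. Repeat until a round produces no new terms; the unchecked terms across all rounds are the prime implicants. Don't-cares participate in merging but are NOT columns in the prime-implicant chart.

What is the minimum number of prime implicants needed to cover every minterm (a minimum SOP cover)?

size-2^0 implicants → 00001(✓)  00011(✓)  01010(✓)  01110(✓)  01111(✓)  10010(✓)  10011(✓)  10101(✓)  10111(✓)  11011(✓)  11100(✓)  11101(✓)  11111(✓)
size-2^1 implicants → -0011  -1111  000-1  01-10  0111-  1-011(✓)  1-101(✓)  1-111(✓)  10-11(✓)  1001-  101-1(✓)  11-11(✓)  111-1(✓)  1110-
size-2^2 implicants → 1--11  1-1-1
Unchecked terms (primes): -0011, -1111, 000-1, 01-10, 0111-, 1--11, 1-1-1, 1001-, 1110-
Minterm coverage:
  m1 ⊆ 000-1 [E]
  m3 ⊆ -0011,000-1
  m10 ⊆ 01-10 [E]
  m14 ⊆ 01-10,0111-
  m15 ⊆ -1111,0111-
  m18 ⊆ 1001- [E]
  m19 ⊆ -0011,1--11,1001-
  m21 ⊆ 1-1-1 [E]
  m27 ⊆ 1--11 [E]
  m29 ⊆ 1-1-1,1110-
  m31 ⊆ -1111,1--11,1-1-1
E = {000-1, 01-10, 1--11, 1-1-1, 1001-}
Petrick residual → -1111
Cover = bcde + a'b'c'e + a'bde' + ade + ace + ab'c'd  |cover|=6

6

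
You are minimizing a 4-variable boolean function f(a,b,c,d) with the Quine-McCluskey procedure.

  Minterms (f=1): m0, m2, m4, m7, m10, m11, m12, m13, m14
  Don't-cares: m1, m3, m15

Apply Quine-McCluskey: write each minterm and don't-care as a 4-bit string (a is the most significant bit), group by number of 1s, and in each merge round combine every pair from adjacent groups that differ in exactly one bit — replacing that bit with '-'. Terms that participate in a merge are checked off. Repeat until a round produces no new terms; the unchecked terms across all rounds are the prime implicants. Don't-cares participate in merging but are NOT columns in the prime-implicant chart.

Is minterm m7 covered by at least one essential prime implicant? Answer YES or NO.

[col 0] 0000*, 0001*, 0010*, 0011*, 0100*, 0111*, 1010*, 1011*, 1100*, 1101*, 1110*, 1111*
[col 1] -010*, -011*, -100, -111*, 0-00, 0-11*, 00-0*, 00-1*, 000-*, 001-*, 1-10*, 1-11*, 101-*, 11-0*, 11-1*, 110-*, 111-*
[col 2] --11, -01-, 00--, 1-1-, 11--
Prime implicants: --11, -01-, -100, 0-00, 00--, 1-1-, 11--
PI chart (minterm → PIs covering it):
  0 | 0-00,00--
  2 | -01-,00--
  4 | -100,0-00
  7 | --11  (sole → essential)
  10 | -01-,1-1-
  11 | --11,-01-,1-1-
  12 | -100,11--
  13 | 11--  (sole → essential)
  14 | 1-1-,11--
Essential prime implicants: --11, 11--

YES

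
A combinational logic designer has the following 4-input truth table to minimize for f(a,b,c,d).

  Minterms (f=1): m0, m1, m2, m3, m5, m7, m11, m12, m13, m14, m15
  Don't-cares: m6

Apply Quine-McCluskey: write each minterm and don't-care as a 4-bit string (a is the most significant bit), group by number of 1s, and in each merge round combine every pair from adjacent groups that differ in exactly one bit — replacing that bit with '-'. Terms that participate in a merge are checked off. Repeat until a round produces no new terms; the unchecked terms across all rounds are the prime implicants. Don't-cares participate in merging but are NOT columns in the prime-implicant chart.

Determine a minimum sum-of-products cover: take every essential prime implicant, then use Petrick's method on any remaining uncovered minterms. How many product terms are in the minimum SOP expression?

size-2^0 implicants → 0000(✓)  0001(✓)  0010(✓)  0011(✓)  0101(✓)  0110(✓)  0111(✓)  1011(✓)  1100(✓)  1101(✓)  1110(✓)  1111(✓)
size-2^1 implicants → -011(✓)  -101(✓)  -110(✓)  -111(✓)  0-01(✓)  0-10(✓)  0-11(✓)  00-0(✓)  00-1(✓)  000-(✓)  001-(✓)  01-1(✓)  011-(✓)  1-11(✓)  11-0(✓)  11-1(✓)  110-(✓)  111-(✓)
size-2^2 implicants → --11  -1-1  -11-  0--1  0-1-  00--  11--
Unchecked terms (primes): --11, -1-1, -11-, 0--1, 0-1-, 00--, 11--
Minterm coverage:
  m0 ⊆ 00-- [E]
  m1 ⊆ 0--1,00--
  m2 ⊆ 0-1-,00--
  m3 ⊆ --11,0--1,0-1-,00--
  m5 ⊆ -1-1,0--1
  m7 ⊆ --11,-1-1,-11-,0--1,0-1-
  m11 ⊆ --11 [E]
  m12 ⊆ 11-- [E]
  m13 ⊆ -1-1,11--
  m14 ⊆ -11-,11--
  m15 ⊆ --11,-1-1,-11-,11--
E = {--11, 00--, 11--}
Petrick residual → -1-1
Cover = cd + bd + a'b' + ab  |cover|=4

4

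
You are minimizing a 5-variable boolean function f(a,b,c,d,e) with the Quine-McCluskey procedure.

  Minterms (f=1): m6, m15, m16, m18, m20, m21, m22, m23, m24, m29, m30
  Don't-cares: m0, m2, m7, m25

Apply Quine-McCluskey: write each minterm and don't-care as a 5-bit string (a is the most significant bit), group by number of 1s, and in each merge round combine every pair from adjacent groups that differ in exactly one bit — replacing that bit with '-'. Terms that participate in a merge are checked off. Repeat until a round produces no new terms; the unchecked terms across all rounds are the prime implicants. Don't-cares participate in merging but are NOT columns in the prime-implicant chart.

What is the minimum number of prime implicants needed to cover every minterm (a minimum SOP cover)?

Round 0: 00000✓ 00010✓ 00110✓ 00111✓ 01111✓ 10000✓ 10010✓ 10100✓ 10101✓ 10110✓ 10111✓ 11000✓ 11001✓ 11101✓ 11110✓
Round 1: -0000✓ -0010✓ -0110✓ -0111✓ 0-111 00-10✓ 000-0✓ 0011-✓ 1-000 1-101 1-110 10-00✓ 10-10✓ 100-0✓ 101-0✓ 101-1✓ 1010-✓ 1011-✓ 11-01 1100-
Round 2: -0-10 -00-0 -011- 10--0 101--
PIs = {-0-10, -00-0, -011-, 0-111, 1-000, 1-101, 1-110, 10--0, 101--, 11-01, 1100-}
Coverage chart:
  m6: -0-10,-011-
  m15: 0-111 ←essential
  m16: -00-0,1-000,10--0
  m18: -0-10,-00-0,10--0
  m20: 10--0,101--
  m21: 1-101,101--
  m22: -0-10,-011-,1-110,10--0,101--
  m23: -011-,101--
  m24: 1-000,1100-
  m29: 1-101,11-01
  m30: 1-110 ←essential
Essential: 0-111, 1-110
Petrick residual → -0-10, 1-000, 1-101, 101--
Min cover (6 terms): b'de' + a'cde + ac'd'e' + acd'e + acde' + ab'c

6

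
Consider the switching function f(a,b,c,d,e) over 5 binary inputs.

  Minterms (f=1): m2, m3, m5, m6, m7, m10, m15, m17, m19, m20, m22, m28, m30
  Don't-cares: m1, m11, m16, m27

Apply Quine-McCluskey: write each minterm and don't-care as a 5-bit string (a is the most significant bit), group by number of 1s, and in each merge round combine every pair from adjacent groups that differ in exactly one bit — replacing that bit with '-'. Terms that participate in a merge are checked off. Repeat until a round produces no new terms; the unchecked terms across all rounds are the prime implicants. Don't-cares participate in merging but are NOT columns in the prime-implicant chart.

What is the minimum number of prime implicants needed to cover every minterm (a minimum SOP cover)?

6

size-2^0 implicants → 00001(✓)  00010(✓)  00011(✓)  00101(✓)  00110(✓)  00111(✓)  01010(✓)  01011(✓)  01111(✓)  10000(✓)  10001(✓)  10011(✓)  10100(✓)  10110(✓)  11011(✓)  11100(✓)  11110(✓)
size-2^1 implicants → -0001(✓)  -0011(✓)  -0110  -1011(✓)  0-010(✓)  0-011(✓)  0-111(✓)  00-01(✓)  00-10(✓)  00-11(✓)  000-1(✓)  0001-(✓)  001-1(✓)  0011-(✓)  01-11(✓)  0101-(✓)  1-011(✓)  1-100(✓)  1-110(✓)  10-00  100-1(✓)  1000-  101-0(✓)  111-0(✓)
size-2^2 implicants → --011  -00-1  0--11  0-01-  00--1  00-1-  1-1-0
Unchecked terms (primes): --011, -00-1, -0110, 0--11, 0-01-, 00--1, 00-1-, 1-1-0, 10-00, 1000-
Minterm coverage:
  m2 ⊆ 0-01-,00-1-
  m3 ⊆ --011,-00-1,0--11,0-01-,00--1,00-1-
  m5 ⊆ 00--1 [E]
  m6 ⊆ -0110,00-1-
  m7 ⊆ 0--11,00--1,00-1-
  m10 ⊆ 0-01- [E]
  m15 ⊆ 0--11 [E]
  m17 ⊆ -00-1,1000-
  m19 ⊆ --011,-00-1
  m20 ⊆ 1-1-0,10-00
  m22 ⊆ -0110,1-1-0
  m28 ⊆ 1-1-0 [E]
  m30 ⊆ 1-1-0 [E]
E = {0--11, 0-01-, 00--1, 1-1-0}
Petrick residual → -00-1, -0110
Cover = b'c'e + b'cde' + a'de + a'c'd + a'b'e + ace'  |cover|=6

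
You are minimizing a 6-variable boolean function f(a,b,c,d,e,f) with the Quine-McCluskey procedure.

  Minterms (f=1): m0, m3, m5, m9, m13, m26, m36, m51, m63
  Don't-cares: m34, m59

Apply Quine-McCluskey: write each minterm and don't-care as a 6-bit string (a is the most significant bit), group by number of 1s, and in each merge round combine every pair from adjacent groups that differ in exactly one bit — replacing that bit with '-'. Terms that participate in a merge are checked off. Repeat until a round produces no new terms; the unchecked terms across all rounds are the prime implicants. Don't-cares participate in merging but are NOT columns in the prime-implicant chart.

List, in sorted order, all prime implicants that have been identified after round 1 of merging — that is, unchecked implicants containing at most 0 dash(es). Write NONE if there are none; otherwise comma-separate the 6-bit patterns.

000000, 000011, 011010, 100010, 100100

[col 0] 000000, 000011, 000101*, 001001*, 001101*, 011010, 100010, 100100, 110011*, 111011*, 111111*
[col 1] 00-101, 001-01, 11-011, 111-11
Prime implicants: 00-101, 000000, 000011, 001-01, 011010, 100010, 100100, 11-011, 111-11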